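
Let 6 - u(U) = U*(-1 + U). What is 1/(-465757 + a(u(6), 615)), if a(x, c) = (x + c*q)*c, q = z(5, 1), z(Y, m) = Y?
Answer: 1/1410608 ≈ 7.0891e-7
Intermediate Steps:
q = 5
u(U) = 6 - U*(-1 + U)
a(x, c) = c*(x + 5*c) (a(x, c) = (x + c*5)*c = (x + 5*c)*c = c*(x + 5*c))
1/(-465757 + a(u(6), 615)) = 1/(-465757 + 615*((6 + 6 - 1*6²) + 5*615)) = 1/(-465757 + 615*((6 + 6 - 1*36) + 3075)) = 1/(-465757 + 615*((6 + 6 - 36) + 3075)) = 1/(-465757 + 615*(-24 + 3075)) = 1/(-465757 + 615*3051) = 1/(-465757 + 1876365) = 1/1410608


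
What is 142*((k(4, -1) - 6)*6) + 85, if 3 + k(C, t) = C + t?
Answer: -5027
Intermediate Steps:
k(C, t) = -3 + C + t (k(C, t) = -3 + (C + t) = -3 + C + t)
142*((k(4, -1) - 6)*6) + 85 = 142*(((-3 + 4 - 1) - 6)*6) + 85 = 142*((0 - 6)*6) + 85 = 142*(-6*6) + 85 = 142*(-36) + 85 = -5112 + 85 = -5027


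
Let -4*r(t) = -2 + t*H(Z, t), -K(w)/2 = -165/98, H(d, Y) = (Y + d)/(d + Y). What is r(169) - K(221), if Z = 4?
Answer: -8843/196 ≈ -45.117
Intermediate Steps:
H(d, Y) = 1 (H(d, Y) = (Y + d)/(Y + d) = 1)
K(w) = 165/49 (K(w) = -(-330)/98 = -2*(-165/98) = 165/49)
r(t) = ½ - t/4 (r(t) = -(-2 + t*1)/4 = -(-2 + t)/4 = ½ - t/4)
r(169) - K(221) = (½ - ¼*169) - 1*165/49 = (½ - 169/4) - 165/49 = -167/4 - 165/49 = -8843/196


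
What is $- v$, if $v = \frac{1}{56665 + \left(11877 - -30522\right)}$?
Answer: $- \frac{1}{99064} \approx -1.0094 \cdot 10^{-5}$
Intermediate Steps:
$v = \frac{1}{99064}$ ($v = \frac{1}{56665 + \left(11877 + 30522\right)} = \frac{1}{56665 + 42399} = \frac{1}{99064} \approx 1.0094 \cdot 10^{-5}$)
$- v = \left(-1\right) \frac{1}{99064} = - \frac{1}{99064}$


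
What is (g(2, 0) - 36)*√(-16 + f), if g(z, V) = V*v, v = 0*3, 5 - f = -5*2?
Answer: -36*I ≈ -36.0*I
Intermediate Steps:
f = 15 (f = 5 - (-5)*2 = 5 - 1*(-10) = 5 + 10 = 15)
v = 0
g(z, V) = 0 (g(z, V) = V*0 = 0)
(g(2, 0) - 36)*√(-16 + f) = (0 - 36)*√(-16 + 15) = -36*I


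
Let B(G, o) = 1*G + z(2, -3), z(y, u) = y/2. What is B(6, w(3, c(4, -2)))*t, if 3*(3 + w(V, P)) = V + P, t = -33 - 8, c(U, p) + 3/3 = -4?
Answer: -287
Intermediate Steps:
c(U, p) = -5 (c(U, p) = -1 - 4 = -5)
t = -41
z(y, u) = y/2 (z(y, u) = y*(½) = y/2)
w(V, P) = -3 + P/3 + V/3 (w(V, P) = -3 + (V + P)/3 = -3 + (P + V)/3 = -3 + (P/3 + V/3) = -3 + P/3 + V/3)
B(G, o) = 1 + G (B(G, o) = 1*G + (½)*2 = G + 1 = 1 + G)
B(6, w(3, c(4, -2)))*t = (1 + 6)*(-41) = 7*(-41) = -287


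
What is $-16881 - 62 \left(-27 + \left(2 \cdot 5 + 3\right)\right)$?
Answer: $-16013$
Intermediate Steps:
$-16881 - 62 \left(-27 + \left(2 \cdot 5 + 3\right)\right) = -16881 - 62 \left(-27 + \left(10 + 3\right)\right) = -16881 - 62 \left(-27 + 13\right) = -16881 - 62 \left(-14\right) = -16881 - -868 = -16881 + 868 = -16013$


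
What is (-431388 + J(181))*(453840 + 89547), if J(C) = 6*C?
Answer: -233820512874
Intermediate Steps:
(-431388 + J(181))*(453840 + 89547) = (-431388 + 6*181)*(453840 + 89547) = (-431388 + 1086)*543387 = -430302*543387 = -233820512874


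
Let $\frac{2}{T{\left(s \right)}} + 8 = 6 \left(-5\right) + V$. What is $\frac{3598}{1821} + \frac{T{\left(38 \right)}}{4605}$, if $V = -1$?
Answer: $\frac{215393056}{109014165} \approx 1.9758$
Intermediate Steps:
$T{\left(s \right)} = - \frac{2}{39}$ ($T{\left(s \right)} = \frac{2}{-8 + \left(6 \left(-5\right) - 1\right)} = \frac{2}{-8 - 31} = \frac{2}{-39} = 2 \left(- \frac{1}{39}\right) = - \frac{2}{39}$)
$\frac{3598}{1821} + \frac{T{\left(38 \right)}}{4605} = \frac{3598}{1821} - \frac{2}{39 \cdot 4605} = 3598 \cdot \frac{1}{1821} - \frac{2}{179595} = \frac{3598}{1821} - \frac{2}{179595} = \frac{215393056}{109014165}$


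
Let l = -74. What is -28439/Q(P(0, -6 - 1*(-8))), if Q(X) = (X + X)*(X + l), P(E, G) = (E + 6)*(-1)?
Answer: -28439/960 ≈ -29.624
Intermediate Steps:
P(E, G) = -6 - E (P(E, G) = (6 + E)*(-1) = -6 - E)
Q(X) = 2*X*(-74 + X) (Q(X) = (X + X)*(X - 74) = (2*X)*(-74 + X) = 2*X*(-74 + X))
-28439/Q(P(0, -6 - 1*(-8))) = -28439*1/(2*(-74 + (-6 - 1*0))*(-6 - 1*0)) = -28439*1/(2*(-74 + (-6 + 0))*(-6 + 0)) = -28439*(-1/(12*(-74 - 6))) = -28439/(2*(-6)*(-80)) = -28439/960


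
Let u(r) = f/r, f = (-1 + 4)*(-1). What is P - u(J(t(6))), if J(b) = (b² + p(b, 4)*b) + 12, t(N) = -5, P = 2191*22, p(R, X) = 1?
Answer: 1542467/32 ≈ 48202.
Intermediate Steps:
P = 48202
f = -3 (f = 3*(-1) = -3)
J(b) = 12 + b + b² (J(b) = (b² + 1*b) + 12 = (b² + b) + 12 = (b + b²) + 12 = 12 + b + b²)
u(r) = -3/r
P - u(J(t(6))) = 48202 - (-3)/(12 - 5 + (-5)²) = 48202 - (-3)/(12 - 5 + 25) = 48202 - (-3)/32 = 48202 - 1*(-3/32) = 48202 + 3/32 = 1542467/32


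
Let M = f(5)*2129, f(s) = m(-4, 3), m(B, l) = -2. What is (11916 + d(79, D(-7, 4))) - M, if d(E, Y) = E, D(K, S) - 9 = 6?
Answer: 16253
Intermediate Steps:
D(K, S) = 15 (D(K, S) = 9 + 6 = 15)
f(s) = -2
M = -4258 (M = -2*2129 = -4258)
(11916 + d(79, D(-7, 4))) - M = (11916 + 79) - 1*(-4258) = 11995 + 4258 = 16253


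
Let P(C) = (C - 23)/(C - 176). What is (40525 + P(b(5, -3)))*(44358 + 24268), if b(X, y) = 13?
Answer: 453314876210/163 ≈ 2.7811e+9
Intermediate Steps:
P(C) = (-23 + C)/(-176 + C)
(40525 + P(b(5, -3)))*(44358 + 24268) = (40525 + (-23 + 13)/(-176 + 13))*(44358 + 24268) = (40525 - 10/(-163))*68626 = (40525 - 1/163*(-10))*68626 = (40525 + 10/163)*68626 = (6605585/163)*68626 = 453314876210/163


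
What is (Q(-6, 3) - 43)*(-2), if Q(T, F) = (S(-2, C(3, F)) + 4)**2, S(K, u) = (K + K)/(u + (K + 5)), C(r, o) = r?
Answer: 574/9 ≈ 63.778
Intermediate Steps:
S(K, u) = 2*K/(5 + K + u) (S(K, u) = (2*K)/(u + (5 + K)) = (2*K)/(5 + K + u) = 2*K/(5 + K + u))
Q(T, F) = 100/9 (Q(T, F) = (2*(-2)/(5 - 2 + 3) + 4)**2 = (2*(-2)/6 + 4)**2 = (2*(-2)*(1/6) + 4)**2 = (-2/3 + 4)**2 = (10/3)**2 = 100/9)
(Q(-6, 3) - 43)*(-2) = (100/9 - 43)*(-2) = -287/9*(-2) = 574/9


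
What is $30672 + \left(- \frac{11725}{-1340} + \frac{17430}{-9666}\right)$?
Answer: $\frac{197695133}{6444} \approx 30679.0$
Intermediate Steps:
$30672 + \left(- \frac{11725}{-1340} + \frac{17430}{-9666}\right) = 30672 + \left(\left(-11725\right) \left(- \frac{1}{1340}\right) + 17430 \left(- \frac{1}{9666}\right)\right) = 30672 + \left(\frac{35}{4} - \frac{2905}{1611}\right) = 30672 + \frac{44765}{6444} = \frac{197695133}{6444}$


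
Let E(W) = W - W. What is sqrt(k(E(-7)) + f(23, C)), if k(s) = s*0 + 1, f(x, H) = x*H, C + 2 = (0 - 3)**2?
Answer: 9*sqrt(2) ≈ 12.728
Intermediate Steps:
C = 7 (C = -2 + (0 - 3)**2 = -2 + (-3)**2 = -2 + 9 = 7)
f(x, H) = H*x
E(W) = 0
k(s) = 1 (k(s) = 0 + 1 = 1)
sqrt(k(E(-7)) + f(23, C)) = sqrt(1 + 7*23) = sqrt(1 + 161) = sqrt(162) = 9*sqrt(2)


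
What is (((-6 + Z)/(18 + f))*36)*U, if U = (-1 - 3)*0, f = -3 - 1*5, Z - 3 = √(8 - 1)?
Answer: 0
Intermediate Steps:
Z = 3 + √7 (Z = 3 + √(8 - 1) = 3 + √7 ≈ 5.6458)
f = -8 (f = -3 - 5 = -8)
U = 0 (U = -4*0 = 0)
(((-6 + Z)/(18 + f))*36)*U = (((-6 + (3 + √7))/(18 - 8))*36)*0 = (((-3 + √7)/10)*36)*0 = (((-3 + √7)*(⅒))*36)*0 = ((-3/10 + √7/10)*36)*0 = (-54/5 + 18*√7/5)*0 = 0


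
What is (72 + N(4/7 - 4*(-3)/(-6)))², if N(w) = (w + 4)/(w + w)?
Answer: 505521/100 ≈ 5055.2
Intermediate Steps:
N(w) = (4 + w)/(2*w) (N(w) = (4 + w)/((2*w)) = (4 + w)*(1/(2*w)) = (4 + w)/(2*w))
(72 + N(4/7 - 4*(-3)/(-6)))² = (72 + (4 + (4/7 - 4*(-3)/(-6)))/(2*(4/7 - 4*(-3)/(-6))))² = (72 + (4 + (4*(⅐) + 12*(-⅙)))/(2*(4*(⅐) + 12*(-⅙))))² = (72 + (4 + (4/7 - 2))/(2*(4/7 - 2)))² = (72 + (4 - 10/7)/(2*(-10/7)))² = (72 + (½)*(-7/10)*(18/7))² = (72 - 9/10)² = (711/10)² = 505521/100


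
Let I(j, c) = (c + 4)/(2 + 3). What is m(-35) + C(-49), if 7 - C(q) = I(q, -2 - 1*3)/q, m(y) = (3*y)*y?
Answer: 902089/245 ≈ 3682.0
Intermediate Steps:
m(y) = 3*y²
I(j, c) = ⅘ + c/5 (I(j, c) = (4 + c)/5 = (4 + c)*(⅕) = ⅘ + c/5)
C(q) = 7 + 1/(5*q) (C(q) = 7 - (⅘ + (-2 - 1*3)/5)/q = 7 - (⅘ + (-2 - 3)/5)/q = 7 - (⅘ + (⅕)*(-5))/q = 7 - (⅘ - 1)/q = 7 - (-1)/(5*q) = 7 + 1/(5*q))
m(-35) + C(-49) = 3*(-35)² + (7 + (⅕)/(-49)) = 3*1225 + (7 + (⅕)*(-1/49)) = 3675 + (7 - 1/245) = 3675 + 1714/245 = 902089/245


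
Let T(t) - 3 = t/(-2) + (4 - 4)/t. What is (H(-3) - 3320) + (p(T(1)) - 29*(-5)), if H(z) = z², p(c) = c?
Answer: -6327/2 ≈ -3163.5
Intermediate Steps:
T(t) = 3 - t/2 (T(t) = 3 + (t/(-2) + (4 - 4)/t) = 3 + (t*(-½) + 0/t) = 3 + (-t/2 + 0) = 3 - t/2)
(H(-3) - 3320) + (p(T(1)) - 29*(-5)) = ((-3)² - 3320) + ((3 - ½*1) - 29*(-5)) = (9 - 3320) + ((3 - ½) + 145) = -3311 + (5/2 + 145) = -3311 + 295/2 = -6327/2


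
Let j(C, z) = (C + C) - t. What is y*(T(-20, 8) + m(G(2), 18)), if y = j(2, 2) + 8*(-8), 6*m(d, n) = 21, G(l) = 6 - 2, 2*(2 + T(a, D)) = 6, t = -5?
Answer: -495/2 ≈ -247.50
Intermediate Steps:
T(a, D) = 1 (T(a, D) = -2 + (½)*6 = -2 + 3 = 1)
G(l) = 4
j(C, z) = 5 + 2*C (j(C, z) = (C + C) - 1*(-5) = 2*C + 5 = 5 + 2*C)
m(d, n) = 7/2 (m(d, n) = (⅙)*21 = 7/2)
y = -55 (y = (5 + 2*2) + 8*(-8) = (5 + 4) - 64 = 9 - 64 = -55)
y*(T(-20, 8) + m(G(2), 18)) = -55*(1 + 7/2) = -55*9/2 = -495/2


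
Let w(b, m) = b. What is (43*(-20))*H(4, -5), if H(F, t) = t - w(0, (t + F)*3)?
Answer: 4300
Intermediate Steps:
H(F, t) = t (H(F, t) = t - 1*0 = t + 0 = t)
(43*(-20))*H(4, -5) = (43*(-20))*(-5) = -860*(-5) = 4300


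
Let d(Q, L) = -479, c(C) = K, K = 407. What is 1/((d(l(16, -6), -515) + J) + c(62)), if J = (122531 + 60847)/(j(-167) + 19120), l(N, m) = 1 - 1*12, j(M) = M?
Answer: -18953/1181238 ≈ -0.016045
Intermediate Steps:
c(C) = 407
l(N, m) = -11 (l(N, m) = 1 - 12 = -11)
J = 183378/18953 (J = (122531 + 60847)/(-167 + 19120) = 183378/18953 ≈ 9.6754)
1/((d(l(16, -6), -515) + J) + c(62)) = 1/((-479 + 183378/18953) + 407) = 1/(-8895109/18953 + 407) = 1/(-1181238/18953) = -18953/1181238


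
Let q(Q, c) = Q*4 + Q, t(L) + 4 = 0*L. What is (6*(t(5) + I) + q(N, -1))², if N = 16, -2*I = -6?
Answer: 5476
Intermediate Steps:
I = 3 (I = -½*(-6) = 3)
t(L) = -4 (t(L) = -4 + 0*L = -4 + 0 = -4)
q(Q, c) = 5*Q (q(Q, c) = 4*Q + Q = 5*Q)
(6*(t(5) + I) + q(N, -1))² = (6*(-4 + 3) + 5*16)² = (6*(-1) + 80)² = (-6 + 80)² = 74² = 5476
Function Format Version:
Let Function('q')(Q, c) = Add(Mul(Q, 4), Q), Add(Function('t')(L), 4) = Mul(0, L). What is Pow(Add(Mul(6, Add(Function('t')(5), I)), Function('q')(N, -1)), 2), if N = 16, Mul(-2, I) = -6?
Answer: 5476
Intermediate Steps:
I = 3 (I = Mul(Rational(-1, 2), -6) = 3)
Function('t')(L) = -4 (Function('t')(L) = Add(-4, Mul(0, L)) = Add(-4, 0) = -4)
Function('q')(Q, c) = Mul(5, Q) (Function('q')(Q, c) = Add(Mul(4, Q), Q) = Mul(5, Q))
Pow(Add(Mul(6, Add(Function('t')(5), I)), Function('q')(N, -1)), 2) = Pow(Add(Mul(6, Add(-4, 3)), Mul(5, 16)), 2) = Pow(Add(Mul(6, -1), 80), 2) = Pow(Add(-6, 80), 2) = Pow(74, 2) = 5476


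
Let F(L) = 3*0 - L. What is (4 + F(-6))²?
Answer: 100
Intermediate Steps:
F(L) = -L (F(L) = 0 - L = -L)
(4 + F(-6))² = (4 - 1*(-6))² = (4 + 6)² = 10² = 100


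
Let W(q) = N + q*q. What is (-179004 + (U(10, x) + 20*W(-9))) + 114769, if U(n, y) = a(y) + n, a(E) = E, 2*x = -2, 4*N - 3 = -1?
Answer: -62596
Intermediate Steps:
N = 1/2 (N = 3/4 + (1/4)*(-1) = 3/4 - 1/4 = 1/2 ≈ 0.50000)
x = -1 (x = (1/2)*(-2) = -1)
W(q) = 1/2 + q**2 (W(q) = 1/2 + q*q = 1/2 + q**2)
U(n, y) = n + y (U(n, y) = y + n = n + y)
(-179004 + (U(10, x) + 20*W(-9))) + 114769 = (-179004 + ((10 - 1) + 20*(1/2 + (-9)**2))) + 114769 = (-179004 + (9 + 20*(1/2 + 81))) + 114769 = (-179004 + (9 + 20*(163/2))) + 114769 = (-179004 + (9 + 1630)) + 114769 = (-179004 + 1639) + 114769 = -177365 + 114769 = -62596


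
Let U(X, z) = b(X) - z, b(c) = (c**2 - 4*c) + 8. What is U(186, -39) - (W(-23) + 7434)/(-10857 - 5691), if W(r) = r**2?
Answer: 560968615/16548 ≈ 33900.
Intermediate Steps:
b(c) = 8 + c**2 - 4*c
U(X, z) = 8 + X**2 - z - 4*X (U(X, z) = (8 + X**2 - 4*X) - z = 8 + X**2 - z - 4*X)
U(186, -39) - (W(-23) + 7434)/(-10857 - 5691) = (8 + 186**2 - 1*(-39) - 4*186) - ((-23)**2 + 7434)/(-10857 - 5691) = (8 + 34596 + 39 - 744) - (529 + 7434)/(-16548) = 33899 - 7963*(-1)/16548 = 33899 - 1*(-7963/16548) = 33899 + 7963/16548 = 560968615/16548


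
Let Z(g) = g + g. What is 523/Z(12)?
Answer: 523/24 ≈ 21.792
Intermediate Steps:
Z(g) = 2*g
523/Z(12) = 523/((2*12)) = 523/24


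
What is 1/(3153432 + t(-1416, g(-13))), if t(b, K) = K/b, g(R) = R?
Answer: 1416/4465259725 ≈ 3.1711e-7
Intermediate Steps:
t(b, K) = K/b
1/(3153432 + t(-1416, g(-13))) = 1/(3153432 - 13/(-1416)) = 1/(3153432 - 13*(-1/1416)) = 1/(3153432 + 13/1416) = 1/(4465259725/1416) = 1416/4465259725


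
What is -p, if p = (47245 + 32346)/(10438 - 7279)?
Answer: -79591/3159 ≈ -25.195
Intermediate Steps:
p = 79591/3159 ≈ 25.195
-p = -1*79591/3159 = -79591/3159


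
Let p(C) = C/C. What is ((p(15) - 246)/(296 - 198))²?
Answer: 25/4 ≈ 6.2500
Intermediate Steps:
p(C) = 1
((p(15) - 246)/(296 - 198))² = ((1 - 246)/(296 - 198))² = (-245/98)² = (-245*1/98)² = (-5/2)² = 25/4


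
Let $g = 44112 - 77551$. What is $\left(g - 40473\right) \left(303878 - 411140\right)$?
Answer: $7927948944$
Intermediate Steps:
$g = -33439$ ($g = 44112 - 77551 = -33439$)
$\left(g - 40473\right) \left(303878 - 411140\right) = \left(-33439 - 40473\right) \left(303878 - 411140\right) = \left(-73912\right) \left(-107262\right) = 7927948944$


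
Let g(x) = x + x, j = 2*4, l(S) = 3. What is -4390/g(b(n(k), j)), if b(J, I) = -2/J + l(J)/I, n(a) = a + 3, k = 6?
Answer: -158040/11 ≈ -14367.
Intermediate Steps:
j = 8
n(a) = 3 + a
b(J, I) = -2/J + 3/I
g(x) = 2*x
-4390/g(b(n(k), j)) = -4390*1/(2*(-2/(3 + 6) + 3/8)) = -4390*1/(2*(-2/9 + 3*(1/8))) = -4390*1/(2*(-2*1/9 + 3/8)) = -4390*1/(2*(-2/9 + 3/8)) = -4390/(2*(11/72)) = -4390/11/36 = -4390*36/11 = -158040/11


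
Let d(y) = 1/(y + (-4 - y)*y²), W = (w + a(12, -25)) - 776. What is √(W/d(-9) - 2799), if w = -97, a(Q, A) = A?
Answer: 3*I*√39823 ≈ 598.67*I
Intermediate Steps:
W = -898 (W = (-97 - 25) - 776 = -122 - 776 = -898)
d(y) = 1/(y + y²*(-4 - y))
√(W/d(-9) - 2799) = √(-898/((-1/(-9*(-1 + (-9)² + 4*(-9))))) - 2799) = √(-898/((-1*(-⅑)/(-1 + 81 - 36))) - 2799) = √(-898/((-1*(-⅑)/44)) - 2799) = √(-898/((-1*(-⅑)*1/44)) - 2799) = √(-898/1/396 - 2799) = √(-898*396 - 2799) = √(-355608 - 2799) = √(-358407) = 3*I*√39823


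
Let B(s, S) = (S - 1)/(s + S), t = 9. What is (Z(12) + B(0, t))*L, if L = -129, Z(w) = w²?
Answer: -56072/3 ≈ -18691.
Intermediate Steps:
B(s, S) = (-1 + S)/(S + s)
(Z(12) + B(0, t))*L = (12² + (-1 + 9)/(9 + 0))*(-129) = (144 + 8/9)*(-129) = (1304/9)*(-129) = -56072/3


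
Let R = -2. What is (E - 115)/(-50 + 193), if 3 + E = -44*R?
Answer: -30/143 ≈ -0.20979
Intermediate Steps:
E = 85 (E = -3 - 44*(-2) = -3 + 88 = 85)
(E - 115)/(-50 + 193) = (85 - 115)/(-50 + 193) = -30/143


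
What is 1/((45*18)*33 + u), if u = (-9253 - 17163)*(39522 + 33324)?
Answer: -1/1924273206 ≈ -5.1968e-10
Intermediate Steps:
u = -1924299936 (u = -26416*72846 = -1924299936)
1/((45*18)*33 + u) = 1/((45*18)*33 - 1924299936) = 1/(810*33 - 1924299936) = 1/(26730 - 1924299936) = 1/(-1924273206) = -1/1924273206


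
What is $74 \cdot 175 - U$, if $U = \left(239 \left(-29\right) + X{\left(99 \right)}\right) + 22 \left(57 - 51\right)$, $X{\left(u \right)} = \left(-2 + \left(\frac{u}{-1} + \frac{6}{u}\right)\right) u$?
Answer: $29742$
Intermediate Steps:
$X{\left(u \right)} = u \left(-2 - u + \frac{6}{u}\right)$ ($X{\left(u \right)} = \left(-2 + \left(u \left(-1\right) + \frac{6}{u}\right)\right) u = \left(-2 - \left(u - \frac{6}{u}\right)\right) u = \left(-2 - u + \frac{6}{u}\right) u = u \left(-2 - u + \frac{6}{u}\right)$)
$U = -16792$ ($U = \left(239 \left(-29\right) - 9993\right) + 22 \left(57 - 51\right) = \left(-6931 - 9993\right) + 22 \cdot 6 = \left(-6931 - 9993\right) + 132 = -16924 + 132 = -16792$)
$74 \cdot 175 - U = 74 \cdot 175 - -16792 = 12950 + 16792 = 29742$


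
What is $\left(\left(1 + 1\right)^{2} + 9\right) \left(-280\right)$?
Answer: $-3640$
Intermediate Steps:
$\left(\left(1 + 1\right)^{2} + 9\right) \left(-280\right) = \left(2^{2} + 9\right) \left(-280\right) = \left(4 + 9\right) \left(-280\right) = 13 \left(-280\right) = -3640$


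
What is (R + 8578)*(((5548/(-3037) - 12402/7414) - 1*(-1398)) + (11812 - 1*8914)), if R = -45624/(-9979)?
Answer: 243463174597950578/6608539333 ≈ 3.6841e+7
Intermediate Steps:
R = 45624/9979 (R = -45624*(-1/9979) = 45624/9979 ≈ 4.5720)
(R + 8578)*(((5548/(-3037) - 12402/7414) - 1*(-1398)) + (11812 - 1*8914)) = (45624/9979 + 8578)*(((5548/(-3037) - 12402/7414) - 1*(-1398)) + (11812 - 1*8914)) = 85645486*(((5548*(-1/3037) - 12402*1/7414) + 1398) + (11812 - 8914))/9979 = 85645486*(((-5548/3037 - 6201/3707) + 1398) + 2898)/9979 = 85645486*((-39398873/11258159 + 1398) + 2898)/9979 = 85645486*(15699507409/11258159 + 2898)/9979 = (85645486/9979)*(48325652191/11258159) = 243463174597950578/6608539333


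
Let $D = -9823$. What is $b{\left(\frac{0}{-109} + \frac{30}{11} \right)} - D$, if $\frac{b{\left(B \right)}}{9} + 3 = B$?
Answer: $\frac{108026}{11} \approx 9820.5$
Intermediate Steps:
$b{\left(B \right)} = -27 + 9 B$
$b{\left(\frac{0}{-109} + \frac{30}{11} \right)} - D = \left(-27 + 9 \left(\frac{0}{-109} + \frac{30}{11}\right)\right) - -9823 = \left(-27 + 9 \left(0 \left(- \frac{1}{109}\right) + 30 \cdot \frac{1}{11}\right)\right) + 9823 = \left(-27 + 9 \left(0 + \frac{30}{11}\right)\right) + 9823 = \left(-27 + 9 \cdot \frac{30}{11}\right) + 9823 = \left(-27 + \frac{270}{11}\right) + 9823 = - \frac{27}{11} + 9823 = \frac{108026}{11}$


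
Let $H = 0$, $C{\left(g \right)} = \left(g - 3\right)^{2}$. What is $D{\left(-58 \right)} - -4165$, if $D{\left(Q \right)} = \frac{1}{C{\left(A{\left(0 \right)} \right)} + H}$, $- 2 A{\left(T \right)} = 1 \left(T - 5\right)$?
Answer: $4169$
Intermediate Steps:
$A{\left(T \right)} = \frac{5}{2} - \frac{T}{2}$ ($A{\left(T \right)} = - \frac{1 \left(T - 5\right)}{2} = - \frac{1 \left(-5 + T\right)}{2} = - \frac{-5 + T}{2} = \frac{5}{2} - \frac{T}{2}$)
$C{\left(g \right)} = \left(-3 + g\right)^{2}$
$D{\left(Q \right)} = 4$ ($D{\left(Q \right)} = \frac{1}{\left(-3 + \left(\frac{5}{2} - 0\right)\right)^{2} + 0} = \frac{1}{\left(-3 + \left(\frac{5}{2} + 0\right)\right)^{2} + 0} = \frac{1}{\left(-3 + \frac{5}{2}\right)^{2} + 0} = \frac{1}{\left(- \frac{1}{2}\right)^{2} + 0} = \frac{1}{\frac{1}{4} + 0} = \frac{1}{\frac{1}{4}} = 4$)
$D{\left(-58 \right)} - -4165 = 4 - -4165 = 4 + 4165 = 4169$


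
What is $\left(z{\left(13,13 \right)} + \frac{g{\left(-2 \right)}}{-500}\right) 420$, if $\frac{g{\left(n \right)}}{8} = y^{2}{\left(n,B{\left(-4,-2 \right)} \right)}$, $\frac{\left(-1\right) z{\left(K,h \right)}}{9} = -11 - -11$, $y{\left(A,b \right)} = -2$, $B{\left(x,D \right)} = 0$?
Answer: $- \frac{672}{25} \approx -26.88$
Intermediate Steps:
$z{\left(K,h \right)} = 0$ ($z{\left(K,h \right)} = - 9 \left(-11 - -11\right) = - 9 \left(-11 + 11\right) = \left(-9\right) 0 = 0$)
$g{\left(n \right)} = 32$ ($g{\left(n \right)} = 8 \left(-2\right)^{2} = 8 \cdot 4 = 32$)
$\left(z{\left(13,13 \right)} + \frac{g{\left(-2 \right)}}{-500}\right) 420 = \left(0 + \frac{32}{-500}\right) 420 = \left(0 + 32 \left(- \frac{1}{500}\right)\right) 420 = \left(0 - \frac{8}{125}\right) 420 = \left(- \frac{8}{125}\right) 420 = - \frac{672}{25}$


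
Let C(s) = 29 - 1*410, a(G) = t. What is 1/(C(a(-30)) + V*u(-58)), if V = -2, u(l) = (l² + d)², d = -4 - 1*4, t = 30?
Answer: -1/22525853 ≈ -4.4393e-8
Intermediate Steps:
a(G) = 30
C(s) = -381 (C(s) = 29 - 410 = -381)
d = -8 (d = -4 - 4 = -8)
u(l) = (-8 + l²)² (u(l) = (l² - 8)² = (-8 + l²)²)
1/(C(a(-30)) + V*u(-58)) = 1/(-381 - 2*(-8 + (-58)²)²) = 1/(-381 - 2*(-8 + 3364)²) = 1/(-381 - 2*3356²) = 1/(-381 - 2*11262736) = 1/(-381 - 22525472) = 1/(-22525853) = -1/22525853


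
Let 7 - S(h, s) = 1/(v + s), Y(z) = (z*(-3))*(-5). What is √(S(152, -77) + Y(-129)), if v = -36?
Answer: 3*I*√2735391/113 ≈ 43.909*I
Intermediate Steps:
Y(z) = 15*z (Y(z) = -3*z*(-5) = 15*z)
S(h, s) = 7 - 1/(-36 + s)
√(S(152, -77) + Y(-129)) = √((-253 + 7*(-77))/(-36 - 77) + 15*(-129)) = √((-253 - 539)/(-113) - 1935) = √(-1/113*(-792) - 1935) = √(792/113 - 1935) = √(-217863/113) = 3*I*√2735391/113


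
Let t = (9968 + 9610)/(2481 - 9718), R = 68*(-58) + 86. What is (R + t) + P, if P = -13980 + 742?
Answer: -123743330/7237 ≈ -17099.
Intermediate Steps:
R = -3858 (R = -3944 + 86 = -3858)
P = -13238
t = -19578/7237 (t = 19578/(-7237) = 19578*(-1/7237) = -19578/7237 ≈ -2.7053)
(R + t) + P = (-3858 - 19578/7237) - 13238 = -27939924/7237 - 13238 = -123743330/7237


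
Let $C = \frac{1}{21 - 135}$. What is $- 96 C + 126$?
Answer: $\frac{2410}{19} \approx 126.84$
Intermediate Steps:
$C = - \frac{1}{114}$ ($C = \frac{1}{-114} = - \frac{1}{114} \approx -0.0087719$)
$- 96 C + 126 = \left(-96\right) \left(- \frac{1}{114}\right) + 126 = \frac{16}{19} + 126 = \frac{2410}{19}$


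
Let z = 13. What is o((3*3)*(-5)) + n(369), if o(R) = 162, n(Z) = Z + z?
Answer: 544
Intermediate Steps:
n(Z) = 13 + Z (n(Z) = Z + 13 = 13 + Z)
o((3*3)*(-5)) + n(369) = 162 + (13 + 369) = 162 + 382 = 544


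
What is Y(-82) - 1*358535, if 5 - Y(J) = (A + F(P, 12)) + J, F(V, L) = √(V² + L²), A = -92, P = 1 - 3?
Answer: -358356 - 2*√37 ≈ -3.5837e+5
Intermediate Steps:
P = -2
F(V, L) = √(L² + V²)
Y(J) = 97 - J - 2*√37 (Y(J) = 5 - ((-92 + √(12² + (-2)²)) + J) = 5 - ((-92 + √(144 + 4)) + J) = 5 - ((-92 + √148) + J) = 5 - ((-92 + 2*√37) + J) = 5 - (-92 + J + 2*√37) = 5 + (92 - J - 2*√37) = 97 - J - 2*√37)
Y(-82) - 1*358535 = (97 - 1*(-82) - 2*√37) - 1*358535 = (97 + 82 - 2*√37) - 358535 = (179 - 2*√37) - 358535 = -358356 - 2*√37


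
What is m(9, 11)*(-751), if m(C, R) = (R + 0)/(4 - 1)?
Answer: -8261/3 ≈ -2753.7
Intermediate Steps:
m(C, R) = R/3
m(9, 11)*(-751) = ((⅓)*11)*(-751) = (11/3)*(-751) = -8261/3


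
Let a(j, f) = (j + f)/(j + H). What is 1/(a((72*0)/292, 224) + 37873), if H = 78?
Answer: 39/1477159 ≈ 2.6402e-5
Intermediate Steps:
a(j, f) = (f + j)/(78 + j) (a(j, f) = (j + f)/(j + 78) = (f + j)/(78 + j))
1/(a((72*0)/292, 224) + 37873) = 1/((224 + (72*0)/292)/(78 + (72*0)/292) + 37873) = 1/((224 + 0*(1/292))/(78 + 0*(1/292)) + 37873) = 1/((224 + 0)/(78 + 0) + 37873) = 1/(224/78 + 37873) = 1/((1/78)*224 + 37873) = 1/(112/39 + 37873) = 1/(1477159/39) = 39/1477159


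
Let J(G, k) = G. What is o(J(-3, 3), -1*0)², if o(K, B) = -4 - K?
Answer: 1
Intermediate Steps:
o(J(-3, 3), -1*0)² = (-4 - 1*(-3))² = (-4 + 3)² = (-1)² = 1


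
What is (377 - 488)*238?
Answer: -26418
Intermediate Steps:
(377 - 488)*238 = -111*238 = -26418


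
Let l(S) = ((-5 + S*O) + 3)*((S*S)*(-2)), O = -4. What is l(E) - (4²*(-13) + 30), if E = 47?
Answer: 839598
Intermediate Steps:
l(S) = -2*S²*(-2 - 4*S) (l(S) = ((-5 + S*(-4)) + 3)*((S*S)*(-2)) = ((-5 - 4*S) + 3)*(S²*(-2)) = (-2 - 4*S)*(-2*S²) = -2*S²*(-2 - 4*S))
l(E) - (4²*(-13) + 30) = 47²*(4 + 8*47) - (4²*(-13) + 30) = 2209*(4 + 376) - (16*(-13) + 30) = 2209*380 - (-208 + 30) = 839420 - 1*(-178) = 839420 + 178 = 839598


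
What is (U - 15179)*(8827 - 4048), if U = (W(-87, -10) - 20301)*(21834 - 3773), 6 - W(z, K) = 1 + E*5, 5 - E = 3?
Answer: -1752754857255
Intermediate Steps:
E = 2 (E = 5 - 1*3 = 5 - 3 = 2)
W(z, K) = -5 (W(z, K) = 6 - (1 + 2*5) = 6 - (1 + 10) = 6 - 1*11 = 6 - 11 = -5)
U = -366746666 (U = (-5 - 20301)*(21834 - 3773) = -20306*18061 = -366746666)
(U - 15179)*(8827 - 4048) = (-366746666 - 15179)*(8827 - 4048) = -366761845*4779 = -1752754857255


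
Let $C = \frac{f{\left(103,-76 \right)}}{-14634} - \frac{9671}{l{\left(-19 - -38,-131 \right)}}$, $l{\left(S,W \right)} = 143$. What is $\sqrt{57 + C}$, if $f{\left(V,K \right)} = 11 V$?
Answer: $\frac{i \sqrt{5209728320082}}{697554} \approx 3.2721 i$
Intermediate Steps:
$C = - \frac{141687433}{2092662}$ ($C = \frac{11 \cdot 103}{-14634} - \frac{9671}{143} = 1133 \left(- \frac{1}{14634}\right) - \frac{9671}{143} = - \frac{1133}{14634} - \frac{9671}{143} = - \frac{141687433}{2092662} \approx -67.707$)
$\sqrt{57 + C} = \sqrt{57 - \frac{141687433}{2092662}} = \sqrt{- \frac{22405699}{2092662}} = \frac{i \sqrt{5209728320082}}{697554}$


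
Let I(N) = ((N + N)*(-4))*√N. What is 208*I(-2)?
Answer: 3328*I*√2 ≈ 4706.5*I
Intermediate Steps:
I(N) = -8*N^(3/2) (I(N) = ((2*N)*(-4))*√N = (-8*N)*√N = -8*N^(3/2))
208*I(-2) = 208*(-(-16)*I*√2) = 208*(16*I*√2) = 3328*I*√2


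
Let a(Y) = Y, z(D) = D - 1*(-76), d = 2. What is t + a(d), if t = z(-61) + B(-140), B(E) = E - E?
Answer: 17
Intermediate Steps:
z(D) = 76 + D (z(D) = D + 76 = 76 + D)
B(E) = 0
t = 15 (t = (76 - 61) + 0 = 15 + 0 = 15)
t + a(d) = 15 + 2 = 17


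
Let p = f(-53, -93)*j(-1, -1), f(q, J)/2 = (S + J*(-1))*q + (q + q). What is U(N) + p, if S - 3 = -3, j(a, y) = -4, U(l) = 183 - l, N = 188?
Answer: 40275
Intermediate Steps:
S = 0 (S = 3 - 3 = 0)
f(q, J) = 4*q - 2*J*q (f(q, J) = 2*((0 + J*(-1))*q + (q + q)) = 2*((0 - J)*q + 2*q) = 2*((-J)*q + 2*q) = 2*(-J*q + 2*q) = 2*(2*q - J*q) = 4*q - 2*J*q)
p = 40280 (p = (2*(-53)*(2 - 1*(-93)))*(-4) = (2*(-53)*(2 + 93))*(-4) = (2*(-53)*95)*(-4) = -10070*(-4) = 40280)
U(N) + p = (183 - 1*188) + 40280 = (183 - 188) + 40280 = -5 + 40280 = 40275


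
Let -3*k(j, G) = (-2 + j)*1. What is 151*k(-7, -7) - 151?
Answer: 302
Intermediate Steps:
k(j, G) = ⅔ - j/3 (k(j, G) = -(-2 + j)/3 = ⅔ - j/3)
151*k(-7, -7) - 151 = 151*(⅔ - ⅓*(-7)) - 151 = 151*(⅔ + 7/3) - 151 = 151*3 - 151 = 453 - 151 = 302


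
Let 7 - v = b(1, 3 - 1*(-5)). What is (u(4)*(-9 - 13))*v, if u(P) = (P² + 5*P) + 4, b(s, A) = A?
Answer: 880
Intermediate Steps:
u(P) = 4 + P² + 5*P
v = -1 (v = 7 - (3 - 1*(-5)) = 7 - (3 + 5) = 7 - 1*8 = 7 - 8 = -1)
(u(4)*(-9 - 13))*v = ((4 + 4² + 5*4)*(-9 - 13))*(-1) = ((4 + 16 + 20)*(-22))*(-1) = (40*(-22))*(-1) = -880*(-1) = 880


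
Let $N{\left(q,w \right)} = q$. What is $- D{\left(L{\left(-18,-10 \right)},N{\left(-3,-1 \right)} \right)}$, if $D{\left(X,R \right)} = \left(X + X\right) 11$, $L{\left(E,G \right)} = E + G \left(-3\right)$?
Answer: $-264$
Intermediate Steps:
$L{\left(E,G \right)} = E - 3 G$
$D{\left(X,R \right)} = 22 X$ ($D{\left(X,R \right)} = 2 X 11 = 22 X$)
$- D{\left(L{\left(-18,-10 \right)},N{\left(-3,-1 \right)} \right)} = - 22 \left(-18 - -30\right) = - 22 \left(-18 + 30\right) = - 22 \cdot 12 = \left(-1\right) 264 = -264$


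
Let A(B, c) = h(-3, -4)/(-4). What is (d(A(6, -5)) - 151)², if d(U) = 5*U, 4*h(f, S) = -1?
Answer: 5812921/256 ≈ 22707.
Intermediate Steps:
h(f, S) = -¼ (h(f, S) = (¼)*(-1) = -¼)
A(B, c) = 1/16 (A(B, c) = -¼/(-4) = -¼*(-¼) = 1/16)
(d(A(6, -5)) - 151)² = (5*(1/16) - 151)² = (5/16 - 151)² = (-2411/16)² = 5812921/256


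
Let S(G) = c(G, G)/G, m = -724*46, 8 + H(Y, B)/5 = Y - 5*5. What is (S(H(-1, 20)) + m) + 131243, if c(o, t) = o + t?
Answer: 97941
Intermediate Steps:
H(Y, B) = -165 + 5*Y (H(Y, B) = -40 + 5*(Y - 5*5) = -40 + 5*(Y - 25) = -40 + 5*(-25 + Y) = -40 + (-125 + 5*Y) = -165 + 5*Y)
m = -33304
S(G) = 2 (S(G) = (G + G)/G = (2*G)/G = 2)
(S(H(-1, 20)) + m) + 131243 = (2 - 33304) + 131243 = -33302 + 131243 = 97941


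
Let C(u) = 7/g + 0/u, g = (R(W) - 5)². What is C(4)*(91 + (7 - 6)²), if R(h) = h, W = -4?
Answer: 644/81 ≈ 7.9506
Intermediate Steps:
g = 81 (g = (-4 - 5)² = (-9)² = 81)
C(u) = 7/81 (C(u) = 7/81 + 0/u = 7*(1/81) + 0 = 7/81 + 0 = 7/81)
C(4)*(91 + (7 - 6)²) = 7*(91 + (7 - 6)²)/81 = 7*(91 + 1²)/81 = 7*(91 + 1)/81 = (7/81)*92 = 644/81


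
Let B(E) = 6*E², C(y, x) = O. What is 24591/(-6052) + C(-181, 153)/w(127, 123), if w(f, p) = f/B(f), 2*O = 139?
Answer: 320483277/6052 ≈ 52955.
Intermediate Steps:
O = 139/2 (O = (½)*139 = 139/2 ≈ 69.500)
C(y, x) = 139/2
w(f, p) = 1/(6*f) (w(f, p) = f/((6*f²)) = f*(1/(6*f²)) = 1/(6*f))
24591/(-6052) + C(-181, 153)/w(127, 123) = 24591/(-6052) + 139/(2*(((⅙)/127))) = 24591*(-1/6052) + 139/(2*(((⅙)*(1/127)))) = -24591/6052 + 139/(2*(1/762)) = -24591/6052 + (139/2)*762 = -24591/6052 + 52959 = 320483277/6052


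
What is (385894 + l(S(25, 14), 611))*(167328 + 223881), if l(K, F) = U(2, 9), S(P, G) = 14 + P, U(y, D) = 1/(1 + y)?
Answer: 150965336249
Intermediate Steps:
l(K, F) = 1/3 (l(K, F) = 1/(1 + 2) = 1/3)
(385894 + l(S(25, 14), 611))*(167328 + 223881) = (385894 + 1/3)*(167328 + 223881) = (1157683/3)*391209 = 150965336249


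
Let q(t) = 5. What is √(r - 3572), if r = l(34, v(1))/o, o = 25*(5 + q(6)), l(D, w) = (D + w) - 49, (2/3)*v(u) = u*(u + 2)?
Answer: I*√8930105/50 ≈ 59.767*I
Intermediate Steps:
v(u) = 3*u*(2 + u)/2 (v(u) = 3*(u*(u + 2))/2 = 3*(u*(2 + u))/2 = 3*u*(2 + u)/2)
l(D, w) = -49 + D + w
o = 250 (o = 25*(5 + 5) = 25*10 = 250)
r = -21/500 (r = (-49 + 34 + (3/2)*1*(2 + 1))/250 = (-49 + 34 + (3/2)*1*3)*(1/250) = (-49 + 34 + 9/2)*(1/250) = -21/2*1/250 = -21/500 ≈ -0.042000)
√(r - 3572) = √(-21/500 - 3572) = √(-1786021/500) = I*√8930105/50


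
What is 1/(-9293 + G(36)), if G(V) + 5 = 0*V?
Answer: -1/9298 ≈ -0.00010755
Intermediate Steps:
G(V) = -5 (G(V) = -5 + 0*V = -5 + 0 = -5)
1/(-9293 + G(36)) = 1/(-9293 - 5) = 1/(-9298) = -1/9298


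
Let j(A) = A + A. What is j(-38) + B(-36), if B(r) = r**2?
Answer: 1220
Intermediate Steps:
j(A) = 2*A
j(-38) + B(-36) = 2*(-38) + (-36)**2 = -76 + 1296 = 1220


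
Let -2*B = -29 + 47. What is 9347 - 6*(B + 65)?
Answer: 9011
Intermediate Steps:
B = -9 (B = -(-29 + 47)/2 = -1/2*18 = -9)
9347 - 6*(B + 65) = 9347 - 6*(-9 + 65) = 9347 - 6*56 = 9347 - 1*336 = 9347 - 336 = 9011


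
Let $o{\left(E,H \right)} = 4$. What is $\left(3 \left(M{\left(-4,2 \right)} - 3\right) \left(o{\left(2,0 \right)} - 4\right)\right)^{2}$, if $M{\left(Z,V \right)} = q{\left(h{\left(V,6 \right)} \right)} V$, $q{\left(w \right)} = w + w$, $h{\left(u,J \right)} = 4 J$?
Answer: $0$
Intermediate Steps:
$q{\left(w \right)} = 2 w$
$M{\left(Z,V \right)} = 48 V$ ($M{\left(Z,V \right)} = 2 \cdot 4 \cdot 6 V = 2 \cdot 24 V = 48 V$)
$\left(3 \left(M{\left(-4,2 \right)} - 3\right) \left(o{\left(2,0 \right)} - 4\right)\right)^{2} = \left(3 \left(48 \cdot 2 - 3\right) \left(4 - 4\right)\right)^{2} = \left(3 \left(96 - 3\right) 0\right)^{2} = \left(3 \cdot 93 \cdot 0\right)^{2} = \left(3 \cdot 0\right)^{2} = 0^{2} = 0$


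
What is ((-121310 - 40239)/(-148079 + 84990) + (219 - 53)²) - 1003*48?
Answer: -1298714783/63089 ≈ -20585.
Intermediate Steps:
((-121310 - 40239)/(-148079 + 84990) + (219 - 53)²) - 1003*48 = (-161549/(-63089) + 166²) - 48144 = (-161549*(-1/63089) + 27556) - 48144 = (161549/63089 + 27556) - 48144 = 1738642033/63089 - 48144 = -1298714783/63089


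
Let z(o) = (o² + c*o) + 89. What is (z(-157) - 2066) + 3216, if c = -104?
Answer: 42216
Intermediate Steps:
z(o) = 89 + o² - 104*o (z(o) = (o² - 104*o) + 89 = 89 + o² - 104*o)
(z(-157) - 2066) + 3216 = ((89 + (-157)² - 104*(-157)) - 2066) + 3216 = ((89 + 24649 + 16328) - 2066) + 3216 = (41066 - 2066) + 3216 = 39000 + 3216 = 42216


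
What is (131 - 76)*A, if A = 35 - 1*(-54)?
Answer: 4895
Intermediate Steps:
A = 89 (A = 35 + 54 = 89)
(131 - 76)*A = (131 - 76)*89 = 55*89 = 4895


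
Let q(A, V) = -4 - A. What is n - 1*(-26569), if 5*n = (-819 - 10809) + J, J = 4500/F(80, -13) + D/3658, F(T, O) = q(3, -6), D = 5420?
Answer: 1543729721/64015 ≈ 24115.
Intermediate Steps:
F(T, O) = -7 (F(T, O) = -4 - 1*3 = -4 - 3 = -7)
J = -8211530/12803 (J = 4500/(-7) + 5420/3658 = 4500*(-⅐) + 5420*(1/3658) = -4500/7 + 2710/1829 = -8211530/12803 ≈ -641.38)
n = -157084814/64015 (n = ((-819 - 10809) - 8211530/12803)/5 = (-11628 - 8211530/12803)/5 = (⅕)*(-157084814/12803) = -157084814/64015 ≈ -2453.9)
n - 1*(-26569) = -157084814/64015 - 1*(-26569) = -157084814/64015 + 26569 = 1543729721/64015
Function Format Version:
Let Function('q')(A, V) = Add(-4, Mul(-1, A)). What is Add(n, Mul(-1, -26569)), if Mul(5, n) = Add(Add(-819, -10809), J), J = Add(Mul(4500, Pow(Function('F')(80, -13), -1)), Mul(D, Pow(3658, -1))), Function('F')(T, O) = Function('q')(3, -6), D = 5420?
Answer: Rational(1543729721, 64015) ≈ 24115.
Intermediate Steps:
Function('F')(T, O) = -7 (Function('F')(T, O) = Add(-4, Mul(-1, 3)) = Add(-4, -3) = -7)
J = Rational(-8211530, 12803) (J = Add(Mul(4500, Pow(-7, -1)), Mul(5420, Pow(3658, -1))) = Add(Mul(4500, Rational(-1, 7)), Mul(5420, Rational(1, 3658))) = Add(Rational(-4500, 7), Rational(2710, 1829)) = Rational(-8211530, 12803) ≈ -641.38)
n = Rational(-157084814, 64015) (n = Mul(Rational(1, 5), Add(Add(-819, -10809), Rational(-8211530, 12803))) = Mul(Rational(1, 5), Add(-11628, Rational(-8211530, 12803))) = Mul(Rational(1, 5), Rational(-157084814, 12803)) = Rational(-157084814, 64015) ≈ -2453.9)
Add(n, Mul(-1, -26569)) = Add(Rational(-157084814, 64015), Mul(-1, -26569)) = Add(Rational(-157084814, 64015), 26569) = Rational(1543729721, 64015)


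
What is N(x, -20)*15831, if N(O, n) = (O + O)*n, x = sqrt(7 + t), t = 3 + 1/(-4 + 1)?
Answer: -211080*sqrt(87) ≈ -1.9688e+6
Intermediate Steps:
t = 8/3 (t = 3 + 1/(-3) = 3 - 1/3 = 8/3 ≈ 2.6667)
x = sqrt(87)/3 (x = sqrt(7 + 8/3) = sqrt(29/3) = sqrt(87)/3 ≈ 3.1091)
N(O, n) = 2*O*n (N(O, n) = (2*O)*n = 2*O*n)
N(x, -20)*15831 = (2*(sqrt(87)/3)*(-20))*15831 = -40*sqrt(87)/3*15831 = -211080*sqrt(87)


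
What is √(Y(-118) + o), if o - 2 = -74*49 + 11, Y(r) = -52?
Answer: I*√3665 ≈ 60.539*I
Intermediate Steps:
o = -3613 (o = 2 + (-74*49 + 11) = 2 + (-3626 + 11) = 2 - 3615 = -3613)
√(Y(-118) + o) = √(-52 - 3613) = √(-3665) = I*√3665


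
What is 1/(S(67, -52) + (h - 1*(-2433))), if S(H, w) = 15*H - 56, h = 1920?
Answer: 1/5302 ≈ 0.00018861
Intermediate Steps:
S(H, w) = -56 + 15*H
1/(S(67, -52) + (h - 1*(-2433))) = 1/((-56 + 15*67) + (1920 - 1*(-2433))) = 1/((-56 + 1005) + (1920 + 2433)) = 1/(949 + 4353) = 1/5302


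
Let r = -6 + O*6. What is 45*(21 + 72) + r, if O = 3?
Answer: 4197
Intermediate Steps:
r = 12 (r = -6 + 3*6 = -6 + 18 = 12)
45*(21 + 72) + r = 45*(21 + 72) + 12 = 45*93 + 12 = 4185 + 12 = 4197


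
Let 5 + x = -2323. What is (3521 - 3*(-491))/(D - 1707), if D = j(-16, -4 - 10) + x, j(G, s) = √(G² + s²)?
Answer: -20150790/16280773 - 9988*√113/16280773 ≈ -1.2442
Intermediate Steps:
x = -2328 (x = -5 - 2323 = -2328)
D = -2328 + 2*√113 (D = √((-16)² + (-4 - 10)²) - 2328 = √(256 + (-14)²) - 2328 = √(256 + 196) - 2328 = √452 - 2328 = 2*√113 - 2328 = -2328 + 2*√113 ≈ -2306.7)
(3521 - 3*(-491))/(D - 1707) = (3521 - 3*(-491))/((-2328 + 2*√113) - 1707) = (3521 + 1473)/(-4035 + 2*√113) = 4994/(-4035 + 2*√113)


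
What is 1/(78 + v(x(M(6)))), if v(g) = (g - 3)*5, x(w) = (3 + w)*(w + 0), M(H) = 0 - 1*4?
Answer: 1/83 ≈ 0.012048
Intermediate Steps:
M(H) = -4 (M(H) = 0 - 4 = -4)
x(w) = w*(3 + w) (x(w) = (3 + w)*w = w*(3 + w))
v(g) = -15 + 5*g (v(g) = (-3 + g)*5 = -15 + 5*g)
1/(78 + v(x(M(6)))) = 1/(78 + (-15 + 5*(-4*(3 - 4)))) = 1/(78 + (-15 + 5*(-4*(-1)))) = 1/(78 + (-15 + 5*4)) = 1/(78 + (-15 + 20)) = 1/(78 + 5) = 1/83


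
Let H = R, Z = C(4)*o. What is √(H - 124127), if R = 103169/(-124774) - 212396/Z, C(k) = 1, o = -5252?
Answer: I*√19706912070138995910/12602174 ≈ 352.26*I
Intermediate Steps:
Z = -5252 (Z = 1*(-5252) = -5252)
R = 499224133/12602174 (R = 103169/(-124774) - 212396/(-5252) = 103169*(-1/124774) - 212396*(-1/5252) = -103169/124774 + 53099/1313 = 499224133/12602174 ≈ 39.614)
H = 499224133/12602174 ≈ 39.614
√(H - 124127) = √(499224133/12602174 - 124127) = √(-1563770827965/12602174) = I*√19706912070138995910/12602174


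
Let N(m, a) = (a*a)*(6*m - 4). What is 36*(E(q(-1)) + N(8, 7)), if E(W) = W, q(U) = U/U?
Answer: 77652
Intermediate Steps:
q(U) = 1
N(m, a) = a**2*(-4 + 6*m)
36*(E(q(-1)) + N(8, 7)) = 36*(1 + 7**2*(-4 + 6*8)) = 36*(1 + 49*(-4 + 48)) = 36*(1 + 49*44) = 36*(1 + 2156) = 36*2157 = 77652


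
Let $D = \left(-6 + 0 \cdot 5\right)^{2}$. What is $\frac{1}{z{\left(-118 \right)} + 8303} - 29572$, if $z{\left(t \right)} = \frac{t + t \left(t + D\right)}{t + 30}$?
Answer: $- \frac{10662273272}{360553} \approx -29572.0$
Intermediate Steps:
$D = 36$ ($D = \left(-6 + 0\right)^{2} = \left(-6\right)^{2} = 36$)
$z{\left(t \right)} = \frac{t + t \left(36 + t\right)}{30 + t}$ ($z{\left(t \right)} = \frac{t + t \left(t + 36\right)}{t + 30} = \frac{t + t \left(36 + t\right)}{30 + t}$)
$\frac{1}{z{\left(-118 \right)} + 8303} - 29572 = \frac{1}{- \frac{118 \left(37 - 118\right)}{30 - 118} + 8303} - 29572 = \frac{1}{\left(-118\right) \frac{1}{-88} \left(-81\right) + 8303} - 29572 = \frac{1}{\left(-118\right) \left(- \frac{1}{88}\right) \left(-81\right) + 8303} - 29572 = \frac{1}{- \frac{4779}{44} + 8303} - 29572 = \frac{1}{\frac{360553}{44}} - 29572 = \frac{44}{360553} - 29572 = - \frac{10662273272}{360553}$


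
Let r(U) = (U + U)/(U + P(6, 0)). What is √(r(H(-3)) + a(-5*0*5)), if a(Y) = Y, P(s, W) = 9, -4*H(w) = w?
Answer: √26/13 ≈ 0.39223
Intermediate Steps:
H(w) = -w/4
r(U) = 2*U/(9 + U) (r(U) = (U + U)/(U + 9) = (2*U)/(9 + U) = 2*U/(9 + U))
√(r(H(-3)) + a(-5*0*5)) = √(2*(-¼*(-3))/(9 - ¼*(-3)) - 5*0*5) = √(2*(¾)/(9 + ¾) + 0*5) = √(2*(¾)/(39/4) + 0) = √(2*(¾)*(4/39) + 0) = √(2/13 + 0) = √(2/13) = √26/13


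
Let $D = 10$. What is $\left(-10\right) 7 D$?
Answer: $-700$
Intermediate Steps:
$\left(-10\right) 7 D = \left(-10\right) 7 \cdot 10 = \left(-70\right) 10 = -700$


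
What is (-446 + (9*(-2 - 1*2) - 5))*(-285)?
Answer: 138795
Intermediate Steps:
(-446 + (9*(-2 - 1*2) - 5))*(-285) = (-446 + (9*(-2 - 2) - 5))*(-285) = (-446 + (9*(-4) - 5))*(-285) = (-446 + (-36 - 5))*(-285) = (-446 - 41)*(-285) = -487*(-285) = 138795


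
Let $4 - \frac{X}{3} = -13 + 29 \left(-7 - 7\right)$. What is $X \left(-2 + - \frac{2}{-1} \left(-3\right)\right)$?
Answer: $-10152$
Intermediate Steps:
$X = 1269$ ($X = 12 - 3 \left(-13 + 29 \left(-7 - 7\right)\right) = 12 - 3 \left(-13 + 29 \left(-14\right)\right) = 12 - 3 \left(-13 - 406\right) = 12 - -1257 = 12 + 1257 = 1269$)
$X \left(-2 + - \frac{2}{-1} \left(-3\right)\right) = 1269 \left(-2 + - \frac{2}{-1} \left(-3\right)\right) = 1269 \left(-2 + \left(-2\right) \left(-1\right) \left(-3\right)\right) = 1269 \left(-2 + 2 \left(-3\right)\right) = 1269 \left(-2 - 6\right) = 1269 \left(-8\right) = -10152$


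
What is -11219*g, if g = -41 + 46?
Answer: -56095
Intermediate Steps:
g = 5
-11219*g = -11219*5 = -56095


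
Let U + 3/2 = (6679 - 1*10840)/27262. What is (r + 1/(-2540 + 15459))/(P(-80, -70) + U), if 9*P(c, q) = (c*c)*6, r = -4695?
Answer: -2480352810672/2253192700261 ≈ -1.1008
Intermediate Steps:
P(c, q) = 2*c²/3 (P(c, q) = ((c*c)*6)/9 = (c²*6)/9 = (6*c²)/9 = 2*c²/3)
U = -22527/13631 (U = -3/2 + (6679 - 1*10840)/27262 = -3/2 + (6679 - 10840)*(1/27262) = -3/2 - 4161*1/27262 = -3/2 - 4161/27262 = -22527/13631 ≈ -1.6526)
(r + 1/(-2540 + 15459))/(P(-80, -70) + U) = (-4695 + 1/(-2540 + 15459))/((⅔)*(-80)² - 22527/13631) = (-4695 + 1/12919)/((⅔)*6400 - 22527/13631) = (-4695 + 1/12919)/(12800/3 - 22527/13631) = -60654704/(12919*174409219/40893) = -60654704/12919*40893/174409219 = -2480352810672/2253192700261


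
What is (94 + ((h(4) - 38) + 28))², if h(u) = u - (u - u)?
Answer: 7744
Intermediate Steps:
h(u) = u (h(u) = u - 1*0 = u + 0 = u)
(94 + ((h(4) - 38) + 28))² = (94 + ((4 - 38) + 28))² = (94 + (-34 + 28))² = (94 - 6)² = 88² = 7744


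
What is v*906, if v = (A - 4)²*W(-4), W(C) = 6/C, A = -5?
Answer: -110079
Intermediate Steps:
v = -243/2 (v = (-5 - 4)²*(6/(-4)) = (-9)²*(6*(-¼)) = 81*(-3/2) = -243/2 ≈ -121.50)
v*906 = -243/2*906 = -110079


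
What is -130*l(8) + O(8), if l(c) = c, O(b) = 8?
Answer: -1032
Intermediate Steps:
-130*l(8) + O(8) = -130*8 + 8 = -1040 + 8 = -1032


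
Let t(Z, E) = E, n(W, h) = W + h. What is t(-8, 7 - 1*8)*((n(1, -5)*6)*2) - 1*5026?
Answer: -4978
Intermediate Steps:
t(-8, 7 - 1*8)*((n(1, -5)*6)*2) - 1*5026 = (7 - 1*8)*(((1 - 5)*6)*2) - 1*5026 = (7 - 8)*(-4*6*2) - 5026 = -(-24)*2 - 5026 = -1*(-48) - 5026 = 48 - 5026 = -4978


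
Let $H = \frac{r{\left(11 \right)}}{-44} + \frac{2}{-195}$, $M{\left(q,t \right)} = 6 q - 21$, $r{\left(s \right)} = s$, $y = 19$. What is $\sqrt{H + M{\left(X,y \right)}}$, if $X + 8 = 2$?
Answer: $\frac{i \sqrt{8709285}}{390} \approx 7.567 i$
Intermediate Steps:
$X = -6$ ($X = -8 + 2 = -6$)
$M{\left(q,t \right)} = -21 + 6 q$
$H = - \frac{203}{780}$ ($H = \frac{11}{-44} + \frac{2}{-195} = 11 \left(- \frac{1}{44}\right) + 2 \left(- \frac{1}{195}\right) = - \frac{1}{4} - \frac{2}{195} = - \frac{203}{780} \approx -0.26026$)
$\sqrt{H + M{\left(X,y \right)}} = \sqrt{- \frac{203}{780} + \left(-21 + 6 \left(-6\right)\right)} = \sqrt{- \frac{203}{780} - 57} = \sqrt{- \frac{44663}{780}} = \frac{i \sqrt{8709285}}{390}$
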